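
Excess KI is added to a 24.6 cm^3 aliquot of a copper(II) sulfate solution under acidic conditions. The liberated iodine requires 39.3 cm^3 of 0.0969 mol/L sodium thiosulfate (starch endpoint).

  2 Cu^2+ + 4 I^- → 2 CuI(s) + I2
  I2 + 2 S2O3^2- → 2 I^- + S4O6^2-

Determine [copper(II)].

0.155 mol/L

n(S2O3^2-) = 0.0393 × 0.0969 = 3.81 × 10^-3 mol
n(I2) = n(S2O3^2-)/2 = 1.90 × 10^-3 mol
From the 2:1 ratio, n(Cu2+) in the aliquot = 2/1 × 1.90 × 10^-3 = 3.81 × 10^-3 mol
[Cu2+] = 3.81 × 10^-3 / 0.0246 = 0.155 mol/L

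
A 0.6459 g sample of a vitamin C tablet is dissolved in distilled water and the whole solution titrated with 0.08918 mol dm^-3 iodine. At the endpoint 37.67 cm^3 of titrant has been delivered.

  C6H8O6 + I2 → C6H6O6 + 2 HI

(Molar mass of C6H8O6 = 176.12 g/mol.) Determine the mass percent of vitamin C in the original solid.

91.60 %

n(I2) = 0.03767 L × 0.08918 mol/L = 3.359 × 10^-3 mol
n(C6H8O6) = 3.359 × 10^-3 mol (1:1 ratio)
mass of C6H8O6 = 3.359 × 10^-3 × 176.12 g/mol = 0.5917 g
% C6H8O6 = 0.5917 / 0.6459 × 100 = 91.60 %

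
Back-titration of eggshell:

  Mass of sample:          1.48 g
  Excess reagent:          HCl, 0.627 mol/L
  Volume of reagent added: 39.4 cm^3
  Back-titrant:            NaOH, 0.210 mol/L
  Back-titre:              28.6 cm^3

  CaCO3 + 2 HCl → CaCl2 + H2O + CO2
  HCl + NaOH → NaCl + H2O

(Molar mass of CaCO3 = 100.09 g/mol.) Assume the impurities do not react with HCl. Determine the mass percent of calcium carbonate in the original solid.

63.2 %

n(HCl) added = 0.0394 × 0.627 = 0.0247 mol
n(NaOH) used in back-titration = 0.0286 × 0.210 = 6.01 × 10^-3 mol
n(HCl) left over = 6.01 × 10^-3 mol (1:1 ratio)
n(HCl) consumed by analyte = 0.0247 − 6.01 × 10^-3 = 0.0187 mol
From the 1:2 ratio, n(CaCO3) = 1/2 × 0.0187 = 9.35 × 10^-3 mol
mass of CaCO3 = 9.35 × 10^-3 × 100.09 = 0.936 g
% CaCO3 = 0.936 / 1.48 × 100 = 63.2 %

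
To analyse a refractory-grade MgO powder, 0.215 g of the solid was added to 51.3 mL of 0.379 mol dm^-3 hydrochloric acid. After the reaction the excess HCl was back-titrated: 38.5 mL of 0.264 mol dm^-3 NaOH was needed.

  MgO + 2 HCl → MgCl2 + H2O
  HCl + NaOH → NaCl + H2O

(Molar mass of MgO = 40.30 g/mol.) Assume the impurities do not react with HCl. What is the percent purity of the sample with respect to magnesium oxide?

87.0 %

n(HCl) added = 0.0513 × 0.379 = 0.0194 mol
n(NaOH) used in back-titration = 0.0385 × 0.264 = 0.0102 mol
n(HCl) left over = 0.0102 mol (1:1 ratio)
n(HCl) consumed by analyte = 0.0194 − 0.0102 = 9.28 × 10^-3 mol
From the 1:2 ratio, n(MgO) = 1/2 × 9.28 × 10^-3 = 4.64 × 10^-3 mol
mass of MgO = 4.64 × 10^-3 × 40.30 = 0.187 g
% MgO = 0.187 / 0.215 × 100 = 87.0 %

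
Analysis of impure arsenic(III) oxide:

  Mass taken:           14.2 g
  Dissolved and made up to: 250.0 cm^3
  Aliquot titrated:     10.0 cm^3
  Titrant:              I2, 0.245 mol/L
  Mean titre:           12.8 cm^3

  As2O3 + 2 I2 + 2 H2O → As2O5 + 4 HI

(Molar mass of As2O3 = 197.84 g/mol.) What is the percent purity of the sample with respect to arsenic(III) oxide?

54.6 %

n(I2) per titration = 0.0128 × 0.245 = 3.14 × 10^-3 mol
From the 1:2 ratio, n(As2O3) in each aliquot = 1/2 × 3.14 × 10^-3 = 1.57 × 10^-3 mol
n(As2O3) in the whole flask = 1.57 × 10^-3 × 250.0/10.0 = 0.0392 mol
mass of As2O3 = 0.0392 × 197.84 = 7.76 g
% As2O3 = 7.76 / 14.2 × 100 = 54.6 %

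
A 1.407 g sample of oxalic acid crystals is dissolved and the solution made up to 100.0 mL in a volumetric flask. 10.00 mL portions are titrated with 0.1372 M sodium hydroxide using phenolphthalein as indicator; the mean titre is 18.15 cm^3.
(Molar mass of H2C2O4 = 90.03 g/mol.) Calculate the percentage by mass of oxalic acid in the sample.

79.67 %

H2C2O4 + 2 NaOH → Na2C2O4 + 2 H2O
n(NaOH) per titration = 0.01815 × 0.1372 = 2.490 × 10^-3 mol
From the 1:2 ratio, n(H2C2O4) in each aliquot = 1/2 × 2.490 × 10^-3 = 1.245 × 10^-3 mol
n(H2C2O4) in the whole flask = 1.245 × 10^-3 × 100.0/10.00 = 0.01245 mol
mass of H2C2O4 = 0.01245 × 90.03 = 1.121 g
% H2C2O4 = 1.121 / 1.407 × 100 = 79.67 %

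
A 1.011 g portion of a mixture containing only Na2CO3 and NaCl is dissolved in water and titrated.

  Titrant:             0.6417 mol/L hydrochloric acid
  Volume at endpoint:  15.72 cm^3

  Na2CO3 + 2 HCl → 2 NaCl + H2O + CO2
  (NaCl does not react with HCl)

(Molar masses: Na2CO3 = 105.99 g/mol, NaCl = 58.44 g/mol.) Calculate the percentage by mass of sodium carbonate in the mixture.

n(HCl) = 0.01572 × 0.6417 = 0.01009 mol
Let x = n(Na2CO3), y = n(NaCl).
Titrant: 2x = 0.01009;  mass: 105.99x + 58.44y = 1.011
Solving, x = 5.044 × 10^-3 mol, y = 8.152 × 10^-3 mol
mass of Na2CO3 = 5.044 × 10^-3 × 105.99 = 0.5346 g
% Na2CO3 = 0.5346 / 1.011 × 100 = 52.88 %

52.88 %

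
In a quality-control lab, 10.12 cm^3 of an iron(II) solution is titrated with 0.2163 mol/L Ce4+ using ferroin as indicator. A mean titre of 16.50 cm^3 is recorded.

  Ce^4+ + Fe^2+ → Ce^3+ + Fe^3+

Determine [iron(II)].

n(Ce4+) = 0.01650 L × 0.2163 mol/L = 3.569 × 10^-3 mol
n(Fe2+) = 3.569 × 10^-3 mol (1:1 mole ratio)
[Fe2+] = 3.569 × 10^-3 mol / 0.01012 L = 0.3527 mol/L

0.3527 mol/L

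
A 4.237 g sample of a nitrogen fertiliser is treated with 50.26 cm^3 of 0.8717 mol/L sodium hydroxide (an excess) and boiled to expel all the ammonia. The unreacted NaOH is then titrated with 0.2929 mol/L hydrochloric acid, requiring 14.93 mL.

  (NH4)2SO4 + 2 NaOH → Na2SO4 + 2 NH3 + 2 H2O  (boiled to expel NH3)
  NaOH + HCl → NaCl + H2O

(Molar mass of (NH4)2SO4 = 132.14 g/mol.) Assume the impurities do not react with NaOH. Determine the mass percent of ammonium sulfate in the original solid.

n(NaOH) added = 0.05026 × 0.8717 = 0.04381 mol
n(HCl) used in back-titration = 0.01493 × 0.2929 = 4.373 × 10^-3 mol
n(NaOH) left over = 4.373 × 10^-3 mol (1:1 ratio)
n(NaOH) consumed by analyte = 0.04381 − 4.373 × 10^-3 = 0.03944 mol
From the 1:2 ratio, n((NH4)2SO4) = 1/2 × 0.03944 = 0.01972 mol
mass of (NH4)2SO4 = 0.01972 × 132.14 = 2.606 g
% (NH4)2SO4 = 2.606 / 4.237 × 100 = 61.50 %

61.50 %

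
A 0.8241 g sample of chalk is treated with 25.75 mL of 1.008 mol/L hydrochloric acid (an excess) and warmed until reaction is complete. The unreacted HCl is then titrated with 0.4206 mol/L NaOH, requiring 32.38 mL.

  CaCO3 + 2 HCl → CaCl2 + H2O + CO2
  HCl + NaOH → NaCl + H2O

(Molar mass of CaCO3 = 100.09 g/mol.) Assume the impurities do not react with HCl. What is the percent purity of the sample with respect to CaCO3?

n(HCl) added = 0.02575 × 1.008 = 0.02596 mol
n(NaOH) used in back-titration = 0.03238 × 0.4206 = 0.01362 mol
n(HCl) left over = 0.01362 mol (1:1 ratio)
n(HCl) consumed by analyte = 0.02596 − 0.01362 = 0.01234 mol
From the 1:2 ratio, n(CaCO3) = 1/2 × 0.01234 = 6.168 × 10^-3 mol
mass of CaCO3 = 6.168 × 10^-3 × 100.09 = 0.6174 g
% CaCO3 = 0.6174 / 0.8241 × 100 = 74.92 %

74.92 %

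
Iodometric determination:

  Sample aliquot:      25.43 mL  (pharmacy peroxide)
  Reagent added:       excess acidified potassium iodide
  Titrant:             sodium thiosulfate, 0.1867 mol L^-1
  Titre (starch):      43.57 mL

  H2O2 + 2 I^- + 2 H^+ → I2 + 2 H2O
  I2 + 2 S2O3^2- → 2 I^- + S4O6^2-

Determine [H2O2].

n(S2O3^2-) = 0.04357 × 0.1867 = 8.135 × 10^-3 mol
n(I2) = n(S2O3^2-)/2 = 4.067 × 10^-3 mol
n(H2O2) in the aliquot = 4.067 × 10^-3 mol (1:1 ratio)
[H2O2] = 4.067 × 10^-3 / 0.02543 = 0.1599 mol/L

0.1599 mol/L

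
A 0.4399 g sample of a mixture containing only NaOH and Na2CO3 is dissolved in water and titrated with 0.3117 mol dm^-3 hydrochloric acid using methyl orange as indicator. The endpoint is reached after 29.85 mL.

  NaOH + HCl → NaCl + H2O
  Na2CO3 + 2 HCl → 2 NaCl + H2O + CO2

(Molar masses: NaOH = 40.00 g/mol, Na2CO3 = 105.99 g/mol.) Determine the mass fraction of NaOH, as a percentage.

37.21 %

n(HCl) = 0.02985 × 0.3117 = 9.304 × 10^-3 mol
Let x = n(NaOH), y = n(Na2CO3).
Titrant: 1x + 2y = 9.304 × 10^-3;  mass: 40.00x + 105.99y = 0.4399
Solving, x = 4.092 × 10^-3 mol, y = 2.606 × 10^-3 mol
mass of NaOH = 4.092 × 10^-3 × 40.00 = 0.1637 g
% NaOH = 0.1637 / 0.4399 × 100 = 37.21 %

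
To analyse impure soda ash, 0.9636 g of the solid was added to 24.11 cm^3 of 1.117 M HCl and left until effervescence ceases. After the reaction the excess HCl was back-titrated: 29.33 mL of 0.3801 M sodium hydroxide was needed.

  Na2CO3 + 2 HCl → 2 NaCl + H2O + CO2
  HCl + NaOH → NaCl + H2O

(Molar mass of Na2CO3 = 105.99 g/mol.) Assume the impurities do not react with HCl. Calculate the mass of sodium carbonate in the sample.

n(HCl) added = 0.02411 × 1.117 = 0.02693 mol
n(NaOH) used in back-titration = 0.02933 × 0.3801 = 0.01115 mol
n(HCl) left over = 0.01115 mol (1:1 ratio)
n(HCl) consumed by analyte = 0.02693 − 0.01115 = 0.01578 mol
From the 1:2 ratio, n(Na2CO3) = 1/2 × 0.01578 = 7.891 × 10^-3 mol
mass of Na2CO3 = 7.891 × 10^-3 × 105.99 = 0.8364 g

0.8364 g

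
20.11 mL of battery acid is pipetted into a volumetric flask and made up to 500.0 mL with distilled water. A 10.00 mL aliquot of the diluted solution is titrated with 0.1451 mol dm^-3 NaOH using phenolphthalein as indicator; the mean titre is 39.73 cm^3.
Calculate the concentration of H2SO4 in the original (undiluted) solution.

H2SO4 + 2 NaOH → Na2SO4 + 2 H2O
n(NaOH) = 0.03973 × 0.1451 = 5.765 × 10^-3 mol
From the 1:2 ratio, n(H2SO4) in the aliquot = 1/2 × 5.765 × 10^-3 = 2.882 × 10^-3 mol
[H2SO4]_dilute = 2.882 × 10^-3 / 0.01000 = 0.2882 mol/L
Dilution factor = 500.0 / 20.11 = 24.86
[H2SO4]_stock = 0.2882 × 24.86 = 7.167 mol/L

7.167 mol/L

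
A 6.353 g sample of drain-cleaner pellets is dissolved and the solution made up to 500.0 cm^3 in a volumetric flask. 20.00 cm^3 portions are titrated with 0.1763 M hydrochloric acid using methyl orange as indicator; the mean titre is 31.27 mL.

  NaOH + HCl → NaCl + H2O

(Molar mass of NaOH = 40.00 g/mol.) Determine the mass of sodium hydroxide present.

5.513 g

n(HCl) per titration = 0.03127 × 0.1763 = 5.513 × 10^-3 mol
n(NaOH) in each aliquot = 5.513 × 10^-3 mol (1:1 ratio)
n(NaOH) in the whole flask = 5.513 × 10^-3 × 500.0/20.00 = 0.1378 mol
mass of NaOH = 0.1378 × 40.00 = 5.513 g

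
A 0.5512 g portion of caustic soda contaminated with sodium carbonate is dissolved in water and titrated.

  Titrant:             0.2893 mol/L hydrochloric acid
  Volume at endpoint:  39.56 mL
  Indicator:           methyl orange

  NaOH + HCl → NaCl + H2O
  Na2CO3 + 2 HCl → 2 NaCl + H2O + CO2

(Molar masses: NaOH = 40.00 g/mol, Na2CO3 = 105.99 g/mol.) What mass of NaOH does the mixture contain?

n(HCl) = 0.03956 × 0.2893 = 0.01144 mol
Let x = n(NaOH), y = n(Na2CO3).
Titrant: 1x + 2y = 0.01144;  mass: 40.00x + 105.99y = 0.5512
Solving, x = 4.256 × 10^-3 mol, y = 3.594 × 10^-3 mol
mass of NaOH = 4.256 × 10^-3 × 40.00 = 0.1703 g

0.1703 g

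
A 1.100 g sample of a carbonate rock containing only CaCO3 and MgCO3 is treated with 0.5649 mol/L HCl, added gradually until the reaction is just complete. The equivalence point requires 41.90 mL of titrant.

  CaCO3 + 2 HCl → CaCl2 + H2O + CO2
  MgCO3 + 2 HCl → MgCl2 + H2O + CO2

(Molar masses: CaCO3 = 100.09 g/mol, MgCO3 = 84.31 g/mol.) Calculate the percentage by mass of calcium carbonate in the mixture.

n(HCl) = 0.04190 × 0.5649 = 0.02367 mol
Let x = n(CaCO3), y = n(MgCO3).
Titrant: 2x + 2y = 0.02367;  mass: 100.09x + 84.31y = 1.100
Solving, x = 6.478 × 10^-3 mol, y = 5.357 × 10^-3 mol
mass of CaCO3 = 6.478 × 10^-3 × 100.09 = 0.6484 g
% CaCO3 = 0.6484 / 1.100 × 100 = 58.94 %

58.94 %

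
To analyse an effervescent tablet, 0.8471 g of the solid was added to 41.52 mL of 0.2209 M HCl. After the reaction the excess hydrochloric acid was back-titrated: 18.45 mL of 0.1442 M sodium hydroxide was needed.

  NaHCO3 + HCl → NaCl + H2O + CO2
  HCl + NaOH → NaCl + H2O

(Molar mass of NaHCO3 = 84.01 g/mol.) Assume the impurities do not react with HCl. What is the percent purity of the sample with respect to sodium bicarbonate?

n(HCl) added = 0.04152 × 0.2209 = 9.172 × 10^-3 mol
n(NaOH) used in back-titration = 0.01845 × 0.1442 = 2.660 × 10^-3 mol
n(HCl) left over = 2.660 × 10^-3 mol (1:1 ratio)
n(HCl) consumed by analyte = 9.172 × 10^-3 − 2.660 × 10^-3 = 6.511 × 10^-3 mol
n(NaHCO3) = 6.511 × 10^-3 mol (1:1 ratio)
mass of NaHCO3 = 6.511 × 10^-3 × 84.01 = 0.5470 g
% NaHCO3 = 0.5470 / 0.8471 × 100 = 64.57 %

64.57 %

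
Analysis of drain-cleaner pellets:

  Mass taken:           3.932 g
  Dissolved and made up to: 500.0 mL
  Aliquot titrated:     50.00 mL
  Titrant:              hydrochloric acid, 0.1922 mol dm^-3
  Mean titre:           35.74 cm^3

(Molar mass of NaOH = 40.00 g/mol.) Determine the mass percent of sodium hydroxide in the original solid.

NaOH + HCl → NaCl + H2O
n(HCl) per titration = 0.03574 × 0.1922 = 6.869 × 10^-3 mol
n(NaOH) in each aliquot = 6.869 × 10^-3 mol (1:1 ratio)
n(NaOH) in the whole flask = 6.869 × 10^-3 × 500.0/50.00 = 0.06869 mol
mass of NaOH = 0.06869 × 40.00 = 2.748 g
% NaOH = 2.748 / 3.932 × 100 = 69.88 %

69.88 %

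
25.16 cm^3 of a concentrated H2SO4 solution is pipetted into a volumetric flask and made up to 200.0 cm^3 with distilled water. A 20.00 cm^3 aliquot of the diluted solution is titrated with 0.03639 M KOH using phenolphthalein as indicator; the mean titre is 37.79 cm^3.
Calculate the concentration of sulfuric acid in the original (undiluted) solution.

H2SO4 + 2 KOH → K2SO4 + 2 H2O
n(KOH) = 0.03779 × 0.03639 = 1.375 × 10^-3 mol
From the 1:2 ratio, n(H2SO4) in the aliquot = 1/2 × 1.375 × 10^-3 = 6.876 × 10^-4 mol
[H2SO4]_dilute = 6.876 × 10^-4 / 0.02000 = 0.03438 mol/L
Dilution factor = 200.0 / 25.16 = 7.949
[H2SO4]_stock = 0.03438 × 7.949 = 0.2733 mol/L

0.2733 M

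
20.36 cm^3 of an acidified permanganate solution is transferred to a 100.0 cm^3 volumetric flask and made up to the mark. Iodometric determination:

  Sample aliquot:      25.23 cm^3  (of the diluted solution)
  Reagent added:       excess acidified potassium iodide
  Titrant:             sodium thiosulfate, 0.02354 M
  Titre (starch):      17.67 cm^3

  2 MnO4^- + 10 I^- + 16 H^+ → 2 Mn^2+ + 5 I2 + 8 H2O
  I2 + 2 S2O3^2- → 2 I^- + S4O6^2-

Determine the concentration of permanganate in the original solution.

n(S2O3^2-) = 0.01767 × 0.02354 = 4.160 × 10^-4 mol
n(I2) = n(S2O3^2-)/2 = 2.080 × 10^-4 mol
From the 2:5 ratio, n(MnO4^-) in the aliquot = 2/5 × 2.080 × 10^-4 = 8.319 × 10^-5 mol
[MnO4^-]_dilute = 8.319 × 10^-5 / 0.02523 = 0.003297 mol/L
[MnO4^-]_original = 0.003297 × 100.0/20.36 = 0.01619 mol/L

0.01619 M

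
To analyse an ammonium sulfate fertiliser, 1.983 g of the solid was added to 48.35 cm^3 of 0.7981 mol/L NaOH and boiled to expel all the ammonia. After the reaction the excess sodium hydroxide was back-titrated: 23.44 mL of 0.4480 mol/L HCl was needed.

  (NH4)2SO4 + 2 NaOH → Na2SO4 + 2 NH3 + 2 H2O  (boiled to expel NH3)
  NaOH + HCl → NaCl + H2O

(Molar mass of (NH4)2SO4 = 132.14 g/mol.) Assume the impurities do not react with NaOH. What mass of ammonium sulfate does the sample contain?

n(NaOH) added = 0.04835 × 0.7981 = 0.03859 mol
n(HCl) used in back-titration = 0.02344 × 0.4480 = 0.01050 mol
n(NaOH) left over = 0.01050 mol (1:1 ratio)
n(NaOH) consumed by analyte = 0.03859 − 0.01050 = 0.02809 mol
From the 1:2 ratio, n((NH4)2SO4) = 1/2 × 0.02809 = 0.01404 mol
mass of (NH4)2SO4 = 0.01404 × 132.14 = 1.856 g

1.856 g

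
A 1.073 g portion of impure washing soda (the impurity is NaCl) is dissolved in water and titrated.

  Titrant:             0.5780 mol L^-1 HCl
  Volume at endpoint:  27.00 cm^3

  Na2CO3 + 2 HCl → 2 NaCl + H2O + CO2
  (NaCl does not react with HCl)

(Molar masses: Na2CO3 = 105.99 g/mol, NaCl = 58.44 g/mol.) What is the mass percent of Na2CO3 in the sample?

77.08 %

n(HCl) = 0.02700 × 0.5780 = 0.01561 mol
Let x = n(Na2CO3), y = n(NaCl).
Titrant: 2x = 0.01561;  mass: 105.99x + 58.44y = 1.073
Solving, x = 7.803 × 10^-3 mol, y = 4.209 × 10^-3 mol
mass of Na2CO3 = 7.803 × 10^-3 × 105.99 = 0.8270 g
% Na2CO3 = 0.8270 / 1.073 × 100 = 77.08 %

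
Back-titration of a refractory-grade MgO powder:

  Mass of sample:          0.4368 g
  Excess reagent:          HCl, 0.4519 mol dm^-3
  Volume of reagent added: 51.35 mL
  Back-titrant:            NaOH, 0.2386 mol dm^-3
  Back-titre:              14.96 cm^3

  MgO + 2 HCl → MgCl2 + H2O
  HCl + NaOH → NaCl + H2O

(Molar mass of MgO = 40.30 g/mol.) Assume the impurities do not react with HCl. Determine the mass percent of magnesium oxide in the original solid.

90.58 %

n(HCl) added = 0.05135 × 0.4519 = 0.02321 mol
n(NaOH) used in back-titration = 0.01496 × 0.2386 = 3.569 × 10^-3 mol
n(HCl) left over = 3.569 × 10^-3 mol (1:1 ratio)
n(HCl) consumed by analyte = 0.02321 − 3.569 × 10^-3 = 0.01964 mol
From the 1:2 ratio, n(MgO) = 1/2 × 0.01964 = 9.818 × 10^-3 mol
mass of MgO = 9.818 × 10^-3 × 40.30 = 0.3957 g
% MgO = 0.3957 / 0.4368 × 100 = 90.58 %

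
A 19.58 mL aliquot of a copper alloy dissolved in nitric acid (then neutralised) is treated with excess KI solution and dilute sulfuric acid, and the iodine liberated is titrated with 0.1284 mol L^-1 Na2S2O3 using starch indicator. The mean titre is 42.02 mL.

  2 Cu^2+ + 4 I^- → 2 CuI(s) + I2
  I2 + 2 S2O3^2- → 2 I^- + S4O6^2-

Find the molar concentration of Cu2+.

0.2756 mol/L

n(S2O3^2-) = 0.04202 × 0.1284 = 5.395 × 10^-3 mol
n(I2) = n(S2O3^2-)/2 = 2.698 × 10^-3 mol
From the 2:1 ratio, n(Cu2+) in the aliquot = 2/1 × 2.698 × 10^-3 = 5.395 × 10^-3 mol
[Cu2+] = 5.395 × 10^-3 / 0.01958 = 0.2756 mol/L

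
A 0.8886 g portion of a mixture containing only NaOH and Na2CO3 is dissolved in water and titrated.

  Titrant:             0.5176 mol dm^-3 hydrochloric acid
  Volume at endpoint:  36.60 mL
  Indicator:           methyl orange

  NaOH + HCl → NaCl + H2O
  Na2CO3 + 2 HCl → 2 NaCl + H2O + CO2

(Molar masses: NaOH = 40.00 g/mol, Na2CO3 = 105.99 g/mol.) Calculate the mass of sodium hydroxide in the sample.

n(HCl) = 0.03660 × 0.5176 = 0.01894 mol
Let x = n(NaOH), y = n(Na2CO3).
Titrant: 1x + 2y = 0.01894;  mass: 40.00x + 105.99y = 0.8886
Solving, x = 8.876 × 10^-3 mol, y = 5.034 × 10^-3 mol
mass of NaOH = 8.876 × 10^-3 × 40.00 = 0.3550 g

0.3550 g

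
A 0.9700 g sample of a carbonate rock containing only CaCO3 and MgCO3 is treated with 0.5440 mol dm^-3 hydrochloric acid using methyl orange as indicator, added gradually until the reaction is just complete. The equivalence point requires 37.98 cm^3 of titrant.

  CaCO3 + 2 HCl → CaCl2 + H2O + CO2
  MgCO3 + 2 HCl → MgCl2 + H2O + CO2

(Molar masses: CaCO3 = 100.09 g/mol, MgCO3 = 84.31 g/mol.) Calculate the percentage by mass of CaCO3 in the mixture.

n(HCl) = 0.03798 × 0.5440 = 0.02066 mol
Let x = n(CaCO3), y = n(MgCO3).
Titrant: 2x + 2y = 0.02066;  mass: 100.09x + 84.31y = 0.9700
Solving, x = 6.276 × 10^-3 mol, y = 4.055 × 10^-3 mol
mass of CaCO3 = 6.276 × 10^-3 × 100.09 = 0.6281 g
% CaCO3 = 0.6281 / 0.9700 × 100 = 64.76 %

64.76 %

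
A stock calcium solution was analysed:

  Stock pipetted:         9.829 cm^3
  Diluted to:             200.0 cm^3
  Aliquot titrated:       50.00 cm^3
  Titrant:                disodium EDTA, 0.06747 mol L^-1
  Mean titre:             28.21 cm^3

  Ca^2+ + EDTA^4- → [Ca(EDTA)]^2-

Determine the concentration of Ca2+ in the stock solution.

n(EDTA) = 0.02821 × 0.06747 = 1.903 × 10^-3 mol
n(Ca2+) in the aliquot = 1.903 × 10^-3 mol (1:1 ratio)
[Ca2+]_dilute = 1.903 × 10^-3 / 0.05000 = 0.03807 mol/L
Dilution factor = 200.0 / 9.829 = 20.35
[Ca2+]_stock = 0.03807 × 20.35 = 0.7746 mol/L

0.7746 mol/L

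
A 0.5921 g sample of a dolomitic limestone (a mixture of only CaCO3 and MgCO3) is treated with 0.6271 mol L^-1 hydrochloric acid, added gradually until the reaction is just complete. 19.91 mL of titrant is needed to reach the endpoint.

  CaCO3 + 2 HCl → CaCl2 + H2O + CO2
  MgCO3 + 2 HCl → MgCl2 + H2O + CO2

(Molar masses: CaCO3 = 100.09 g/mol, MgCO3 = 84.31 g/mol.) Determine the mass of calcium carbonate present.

n(HCl) = 0.01991 × 0.6271 = 0.01249 mol
Let x = n(CaCO3), y = n(MgCO3).
Titrant: 2x + 2y = 0.01249;  mass: 100.09x + 84.31y = 0.5921
Solving, x = 4.168 × 10^-3 mol, y = 2.075 × 10^-3 mol
mass of CaCO3 = 4.168 × 10^-3 × 100.09 = 0.4172 g

0.4172 g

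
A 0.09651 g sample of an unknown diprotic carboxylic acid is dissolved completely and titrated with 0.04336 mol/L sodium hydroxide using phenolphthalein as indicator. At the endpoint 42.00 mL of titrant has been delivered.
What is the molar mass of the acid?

n(NaOH) = 0.04200 L × 0.04336 mol/L = 1.821 × 10^-3 mol
From the 1:2 ratio, n(H2A) = 1/2 × 1.821 × 10^-3 = 9.106 × 10^-4 mol
M = m / n = 0.09651 g / 9.106 × 10^-4 mol = 106.0 g/mol

106.0 g/mol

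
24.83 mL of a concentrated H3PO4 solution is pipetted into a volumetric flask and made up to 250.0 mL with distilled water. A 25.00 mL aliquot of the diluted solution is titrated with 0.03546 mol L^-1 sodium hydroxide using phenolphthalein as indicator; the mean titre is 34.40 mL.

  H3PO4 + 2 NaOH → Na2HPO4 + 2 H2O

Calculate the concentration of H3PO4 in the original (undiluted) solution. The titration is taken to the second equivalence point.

0.2456 mol/L

n(NaOH) = 0.03440 × 0.03546 = 1.220 × 10^-3 mol
From the 1:2 ratio, n(H3PO4) in the aliquot = 1/2 × 1.220 × 10^-3 = 6.099 × 10^-4 mol
[H3PO4]_dilute = 6.099 × 10^-4 / 0.02500 = 0.02440 mol/L
Dilution factor = 250.0 / 24.83 = 10.07
[H3PO4]_stock = 0.02440 × 10.07 = 0.2456 mol/L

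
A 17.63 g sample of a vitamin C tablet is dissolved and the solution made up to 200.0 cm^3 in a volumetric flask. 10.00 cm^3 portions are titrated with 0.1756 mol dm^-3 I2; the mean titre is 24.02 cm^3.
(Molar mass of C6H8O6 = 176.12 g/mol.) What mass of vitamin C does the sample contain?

C6H8O6 + I2 → C6H6O6 + 2 HI
n(I2) per titration = 0.02402 × 0.1756 = 4.218 × 10^-3 mol
n(C6H8O6) in each aliquot = 4.218 × 10^-3 mol (1:1 ratio)
n(C6H8O6) in the whole flask = 4.218 × 10^-3 × 200.0/10.00 = 0.08436 mol
mass of C6H8O6 = 0.08436 × 176.12 = 14.86 g

14.86 g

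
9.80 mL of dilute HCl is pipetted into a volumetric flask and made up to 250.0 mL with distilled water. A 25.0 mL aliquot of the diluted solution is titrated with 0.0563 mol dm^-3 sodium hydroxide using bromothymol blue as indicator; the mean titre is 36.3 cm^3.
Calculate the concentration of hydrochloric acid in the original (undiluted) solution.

2.09 mol/L

HCl + NaOH → NaCl + H2O
n(NaOH) = 0.0363 × 0.0563 = 2.04 × 10^-3 mol
n(HCl) in the aliquot = 2.04 × 10^-3 mol (1:1 ratio)
[HCl]_dilute = 2.04 × 10^-3 / 0.0250 = 0.0817 mol/L
Dilution factor = 250.0 / 9.80 = 25.51
[HCl]_stock = 0.0817 × 25.51 = 2.09 mol/L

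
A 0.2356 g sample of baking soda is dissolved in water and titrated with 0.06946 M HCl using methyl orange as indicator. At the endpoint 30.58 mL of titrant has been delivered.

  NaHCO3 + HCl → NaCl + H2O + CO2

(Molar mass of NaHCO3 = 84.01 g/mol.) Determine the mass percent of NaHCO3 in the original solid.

75.74 %

n(HCl) = 0.03058 L × 0.06946 mol/L = 2.124 × 10^-3 mol
n(NaHCO3) = 2.124 × 10^-3 mol (1:1 ratio)
mass of NaHCO3 = 2.124 × 10^-3 × 84.01 g/mol = 0.1784 g
% NaHCO3 = 0.1784 / 0.2356 × 100 = 75.74 %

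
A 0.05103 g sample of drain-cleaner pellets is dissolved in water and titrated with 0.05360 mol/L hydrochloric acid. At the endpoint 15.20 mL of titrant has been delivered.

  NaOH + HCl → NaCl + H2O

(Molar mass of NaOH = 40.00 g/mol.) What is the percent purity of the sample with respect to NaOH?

n(HCl) = 0.01520 L × 0.05360 mol/L = 8.147 × 10^-4 mol
n(NaOH) = 8.147 × 10^-4 mol (1:1 ratio)
mass of NaOH = 8.147 × 10^-4 × 40.00 g/mol = 0.03259 g
% NaOH = 0.03259 / 0.05103 × 100 = 63.86 %

63.86 %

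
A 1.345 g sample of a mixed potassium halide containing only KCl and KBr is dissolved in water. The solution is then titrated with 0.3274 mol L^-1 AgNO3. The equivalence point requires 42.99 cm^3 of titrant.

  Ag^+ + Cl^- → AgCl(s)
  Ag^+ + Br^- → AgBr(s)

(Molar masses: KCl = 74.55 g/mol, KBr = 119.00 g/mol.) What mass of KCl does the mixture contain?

n(AgNO3) = 0.04299 × 0.3274 = 0.01407 mol
Let x = n(KCl), y = n(KBr).
Titrant: 1x + 1y = 0.01407;  mass: 74.55x + 119.00y = 1.345
Solving, x = 7.422 × 10^-3 mol, y = 6.653 × 10^-3 mol
mass of KCl = 7.422 × 10^-3 × 74.55 = 0.5533 g

0.5533 g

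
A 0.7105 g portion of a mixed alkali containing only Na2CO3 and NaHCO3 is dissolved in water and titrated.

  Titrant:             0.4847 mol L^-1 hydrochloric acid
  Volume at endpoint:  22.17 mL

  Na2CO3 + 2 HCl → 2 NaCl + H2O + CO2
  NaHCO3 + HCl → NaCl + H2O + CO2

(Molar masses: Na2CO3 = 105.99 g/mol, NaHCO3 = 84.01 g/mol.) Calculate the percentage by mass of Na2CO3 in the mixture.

n(HCl) = 0.02217 × 0.4847 = 0.01075 mol
Let x = n(Na2CO3), y = n(NaHCO3).
Titrant: 2x + 1y = 0.01075;  mass: 105.99x + 84.01y = 0.7105
Solving, x = 3.099 × 10^-3 mol, y = 4.547 × 10^-3 mol
mass of Na2CO3 = 3.099 × 10^-3 × 105.99 = 0.3285 g
% Na2CO3 = 0.3285 / 0.7105 × 100 = 46.24 %

46.24 %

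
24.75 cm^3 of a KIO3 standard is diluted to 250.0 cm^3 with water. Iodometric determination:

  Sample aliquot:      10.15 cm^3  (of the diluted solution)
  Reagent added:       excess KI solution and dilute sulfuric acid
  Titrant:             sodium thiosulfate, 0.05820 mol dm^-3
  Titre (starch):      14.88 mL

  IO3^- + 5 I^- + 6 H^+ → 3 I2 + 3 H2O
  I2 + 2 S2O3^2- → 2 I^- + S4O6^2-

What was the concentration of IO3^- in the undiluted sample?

n(S2O3^2-) = 0.01488 × 0.05820 = 8.660 × 10^-4 mol
n(I2) = n(S2O3^2-)/2 = 4.330 × 10^-4 mol
From the 1:3 ratio, n(IO3^-) in the aliquot = 1/3 × 4.330 × 10^-4 = 1.443 × 10^-4 mol
[IO3^-]_dilute = 1.443 × 10^-4 / 0.01015 = 0.01422 mol/L
[IO3^-]_original = 0.01422 × 250.0/24.75 = 0.1436 mol/L

0.1436 mol/L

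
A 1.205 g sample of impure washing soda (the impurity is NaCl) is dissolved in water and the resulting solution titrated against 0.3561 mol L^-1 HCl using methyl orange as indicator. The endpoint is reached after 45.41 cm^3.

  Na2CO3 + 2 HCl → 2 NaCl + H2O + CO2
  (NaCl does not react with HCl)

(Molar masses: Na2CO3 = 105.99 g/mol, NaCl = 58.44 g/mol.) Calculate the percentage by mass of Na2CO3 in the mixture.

n(HCl) = 0.04541 × 0.3561 = 0.01617 mol
Let x = n(Na2CO3), y = n(NaCl).
Titrant: 2x = 0.01617;  mass: 105.99x + 58.44y = 1.205
Solving, x = 8.085 × 10^-3 mol, y = 5.956 × 10^-3 mol
mass of Na2CO3 = 8.085 × 10^-3 × 105.99 = 0.8570 g
% Na2CO3 = 0.8570 / 1.205 × 100 = 71.12 %

71.12 %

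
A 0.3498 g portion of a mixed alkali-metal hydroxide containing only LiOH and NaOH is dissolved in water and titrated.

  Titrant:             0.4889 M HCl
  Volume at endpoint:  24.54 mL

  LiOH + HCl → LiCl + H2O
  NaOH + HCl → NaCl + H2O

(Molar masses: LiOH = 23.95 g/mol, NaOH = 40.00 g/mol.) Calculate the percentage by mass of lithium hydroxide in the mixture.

n(HCl) = 0.02454 × 0.4889 = 0.01200 mol
Let x = n(LiOH), y = n(NaOH).
Titrant: 1x + 1y = 0.01200;  mass: 23.95x + 40.00y = 0.3498
Solving, x = 8.106 × 10^-3 mol, y = 3.891 × 10^-3 mol
mass of LiOH = 8.106 × 10^-3 × 23.95 = 0.1941 g
% LiOH = 0.1941 / 0.3498 × 100 = 55.50 %

55.50 %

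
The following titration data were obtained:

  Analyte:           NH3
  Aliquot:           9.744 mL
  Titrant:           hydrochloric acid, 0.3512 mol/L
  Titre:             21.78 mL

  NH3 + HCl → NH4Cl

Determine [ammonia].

0.7850 mol/L

n(HCl) = 0.02178 L × 0.3512 mol/L = 7.649 × 10^-3 mol
n(NH3) = 7.649 × 10^-3 mol (1:1 mole ratio)
[NH3] = 7.649 × 10^-3 mol / 0.009744 L = 0.7850 mol/L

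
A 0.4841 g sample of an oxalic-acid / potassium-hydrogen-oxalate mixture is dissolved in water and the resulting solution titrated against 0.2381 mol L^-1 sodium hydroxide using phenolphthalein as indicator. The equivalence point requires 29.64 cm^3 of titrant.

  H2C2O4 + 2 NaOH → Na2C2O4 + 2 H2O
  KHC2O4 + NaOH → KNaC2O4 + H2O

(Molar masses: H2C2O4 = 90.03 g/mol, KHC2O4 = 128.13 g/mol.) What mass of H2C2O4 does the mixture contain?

0.2276 g

n(NaOH) = 0.02964 × 0.2381 = 7.057 × 10^-3 mol
Let x = n(H2C2O4), y = n(KHC2O4).
Titrant: 2x + 1y = 7.057 × 10^-3;  mass: 90.03x + 128.13y = 0.4841
Solving, x = 2.528 × 10^-3 mol, y = 2.002 × 10^-3 mol
mass of H2C2O4 = 2.528 × 10^-3 × 90.03 = 0.2276 g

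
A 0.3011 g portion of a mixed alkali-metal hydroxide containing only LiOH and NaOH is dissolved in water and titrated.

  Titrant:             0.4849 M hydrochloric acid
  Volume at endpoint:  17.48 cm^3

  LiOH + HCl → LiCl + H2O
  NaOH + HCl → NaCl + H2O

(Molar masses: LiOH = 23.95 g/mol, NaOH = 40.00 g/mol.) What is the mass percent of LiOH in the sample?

18.80 %

n(HCl) = 0.01748 × 0.4849 = 8.476 × 10^-3 mol
Let x = n(LiOH), y = n(NaOH).
Titrant: 1x + 1y = 8.476 × 10^-3;  mass: 23.95x + 40.00y = 0.3011
Solving, x = 2.364 × 10^-3 mol, y = 6.112 × 10^-3 mol
mass of LiOH = 2.364 × 10^-3 × 23.95 = 0.05662 g
% LiOH = 0.05662 / 0.3011 × 100 = 18.80 %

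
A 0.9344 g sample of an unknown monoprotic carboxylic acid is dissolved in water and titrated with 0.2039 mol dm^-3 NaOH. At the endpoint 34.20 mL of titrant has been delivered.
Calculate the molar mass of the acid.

n(NaOH) = 0.03420 L × 0.2039 mol/L = 6.973 × 10^-3 mol
n(HA) = 6.973 × 10^-3 mol (1:1 ratio)
M = m / n = 0.9344 g / 6.973 × 10^-3 mol = 134.0 g/mol

134.0 g/mol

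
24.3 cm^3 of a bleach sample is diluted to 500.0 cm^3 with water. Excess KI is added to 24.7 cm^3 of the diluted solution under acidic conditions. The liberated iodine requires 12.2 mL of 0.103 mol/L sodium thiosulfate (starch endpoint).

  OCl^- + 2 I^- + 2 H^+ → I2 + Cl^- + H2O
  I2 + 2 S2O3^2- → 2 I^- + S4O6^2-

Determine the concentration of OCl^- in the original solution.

0.523 mol/L

n(S2O3^2-) = 0.0122 × 0.103 = 1.26 × 10^-3 mol
n(I2) = n(S2O3^2-)/2 = 6.28 × 10^-4 mol
n(OCl^-) in the aliquot = 6.28 × 10^-4 mol (1:1 ratio)
[OCl^-]_dilute = 6.28 × 10^-4 / 0.0247 = 0.0254 mol/L
[OCl^-]_original = 0.0254 × 500.0/24.3 = 0.523 mol/L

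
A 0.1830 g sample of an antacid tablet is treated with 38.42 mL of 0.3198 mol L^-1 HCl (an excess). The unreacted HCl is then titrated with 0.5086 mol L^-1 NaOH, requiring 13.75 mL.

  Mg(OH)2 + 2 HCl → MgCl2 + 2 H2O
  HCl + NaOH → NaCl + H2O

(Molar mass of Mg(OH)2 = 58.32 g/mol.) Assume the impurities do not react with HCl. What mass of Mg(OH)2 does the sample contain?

n(HCl) added = 0.03842 × 0.3198 = 0.01229 mol
n(NaOH) used in back-titration = 0.01375 × 0.5086 = 6.993 × 10^-3 mol
n(HCl) left over = 6.993 × 10^-3 mol (1:1 ratio)
n(HCl) consumed by analyte = 0.01229 − 6.993 × 10^-3 = 5.293 × 10^-3 mol
From the 1:2 ratio, n(Mg(OH)2) = 1/2 × 5.293 × 10^-3 = 2.647 × 10^-3 mol
mass of Mg(OH)2 = 2.647 × 10^-3 × 58.32 = 0.1544 g

0.1544 g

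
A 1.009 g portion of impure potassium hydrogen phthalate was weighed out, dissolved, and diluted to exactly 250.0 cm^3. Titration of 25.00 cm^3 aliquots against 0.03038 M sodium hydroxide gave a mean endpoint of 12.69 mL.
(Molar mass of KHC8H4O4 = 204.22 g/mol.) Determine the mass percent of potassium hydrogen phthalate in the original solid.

78.03 %

KHC8H4O4 + NaOH → KNaC8H4O4 + H2O
n(NaOH) per titration = 0.01269 × 0.03038 = 3.855 × 10^-4 mol
n(KHC8H4O4) in each aliquot = 3.855 × 10^-4 mol (1:1 ratio)
n(KHC8H4O4) in the whole flask = 3.855 × 10^-4 × 250.0/25.00 = 3.855 × 10^-3 mol
mass of KHC8H4O4 = 3.855 × 10^-3 × 204.22 = 0.7873 g
% KHC8H4O4 = 0.7873 / 1.009 × 100 = 78.03 %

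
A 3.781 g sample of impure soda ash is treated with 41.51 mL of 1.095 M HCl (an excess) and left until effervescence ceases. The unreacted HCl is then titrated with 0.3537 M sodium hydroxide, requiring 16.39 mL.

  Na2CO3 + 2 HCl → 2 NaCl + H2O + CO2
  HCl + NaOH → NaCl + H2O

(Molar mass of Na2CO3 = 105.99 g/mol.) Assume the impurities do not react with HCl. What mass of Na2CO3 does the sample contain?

2.102 g

n(HCl) added = 0.04151 × 1.095 = 0.04545 mol
n(NaOH) used in back-titration = 0.01639 × 0.3537 = 5.797 × 10^-3 mol
n(HCl) left over = 5.797 × 10^-3 mol (1:1 ratio)
n(HCl) consumed by analyte = 0.04545 − 5.797 × 10^-3 = 0.03966 mol
From the 1:2 ratio, n(Na2CO3) = 1/2 × 0.03966 = 0.01983 mol
mass of Na2CO3 = 0.01983 × 105.99 = 2.102 g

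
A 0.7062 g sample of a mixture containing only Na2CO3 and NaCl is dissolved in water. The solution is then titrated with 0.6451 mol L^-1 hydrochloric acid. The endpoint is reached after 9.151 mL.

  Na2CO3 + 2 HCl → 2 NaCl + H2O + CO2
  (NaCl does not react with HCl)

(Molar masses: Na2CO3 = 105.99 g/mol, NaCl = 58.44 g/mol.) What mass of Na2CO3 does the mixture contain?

0.3128 g

n(HCl) = 0.009151 × 0.6451 = 5.903 × 10^-3 mol
Let x = n(Na2CO3), y = n(NaCl).
Titrant: 2x = 5.903 × 10^-3;  mass: 105.99x + 58.44y = 0.7062
Solving, x = 2.952 × 10^-3 mol, y = 6.731 × 10^-3 mol
mass of Na2CO3 = 2.952 × 10^-3 × 105.99 = 0.3128 g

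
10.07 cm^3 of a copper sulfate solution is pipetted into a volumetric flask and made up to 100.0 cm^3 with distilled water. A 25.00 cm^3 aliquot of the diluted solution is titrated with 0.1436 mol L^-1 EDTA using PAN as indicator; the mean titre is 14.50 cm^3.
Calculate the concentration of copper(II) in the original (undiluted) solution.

0.8271 mol/L

Cu^2+ + EDTA^4- → [Cu(EDTA)]^2-
n(EDTA) = 0.01450 × 0.1436 = 2.082 × 10^-3 mol
n(Cu2+) in the aliquot = 2.082 × 10^-3 mol (1:1 ratio)
[Cu2+]_dilute = 2.082 × 10^-3 / 0.02500 = 0.08329 mol/L
Dilution factor = 100.0 / 10.07 = 9.930
[Cu2+]_stock = 0.08329 × 9.930 = 0.8271 mol/L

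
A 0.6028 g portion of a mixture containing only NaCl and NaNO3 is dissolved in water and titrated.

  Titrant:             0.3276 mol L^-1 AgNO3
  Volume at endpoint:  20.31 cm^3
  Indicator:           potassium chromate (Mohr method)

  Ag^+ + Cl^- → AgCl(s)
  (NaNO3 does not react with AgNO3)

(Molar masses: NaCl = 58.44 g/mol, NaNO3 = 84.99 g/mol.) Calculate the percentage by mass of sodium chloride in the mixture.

n(AgNO3) = 0.02031 × 0.3276 = 6.654 × 10^-3 mol
Let x = n(NaCl), y = n(NaNO3).
Titrant: 1x = 6.654 × 10^-3;  mass: 58.44x + 84.99y = 0.6028
Solving, x = 6.654 × 10^-3 mol, y = 2.518 × 10^-3 mol
mass of NaCl = 6.654 × 10^-3 × 58.44 = 0.3888 g
% NaCl = 0.3888 / 0.6028 × 100 = 64.50 %

64.50 %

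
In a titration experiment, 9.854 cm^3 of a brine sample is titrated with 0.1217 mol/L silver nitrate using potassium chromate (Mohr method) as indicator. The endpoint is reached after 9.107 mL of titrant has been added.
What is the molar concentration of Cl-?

Ag^+ + Cl^- → AgCl(s)
n(AgNO3) = 0.009107 L × 0.1217 mol/L = 1.108 × 10^-3 mol
n(Cl-) = 1.108 × 10^-3 mol (1:1 mole ratio)
[Cl-] = 1.108 × 10^-3 mol / 0.009854 L = 0.1125 mol/L

0.1125 mol/L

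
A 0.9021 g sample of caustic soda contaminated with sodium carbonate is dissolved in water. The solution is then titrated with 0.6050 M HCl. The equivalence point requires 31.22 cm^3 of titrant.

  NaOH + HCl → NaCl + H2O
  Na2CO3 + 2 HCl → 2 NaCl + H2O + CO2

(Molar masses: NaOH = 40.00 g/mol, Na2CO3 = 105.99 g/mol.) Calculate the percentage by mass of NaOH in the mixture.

33.74 %

n(HCl) = 0.03122 × 0.6050 = 0.01889 mol
Let x = n(NaOH), y = n(Na2CO3).
Titrant: 1x + 2y = 0.01889;  mass: 40.00x + 105.99y = 0.9021
Solving, x = 7.609 × 10^-3 mol, y = 5.640 × 10^-3 mol
mass of NaOH = 7.609 × 10^-3 × 40.00 = 0.3043 g
% NaOH = 0.3043 / 0.9021 × 100 = 33.74 %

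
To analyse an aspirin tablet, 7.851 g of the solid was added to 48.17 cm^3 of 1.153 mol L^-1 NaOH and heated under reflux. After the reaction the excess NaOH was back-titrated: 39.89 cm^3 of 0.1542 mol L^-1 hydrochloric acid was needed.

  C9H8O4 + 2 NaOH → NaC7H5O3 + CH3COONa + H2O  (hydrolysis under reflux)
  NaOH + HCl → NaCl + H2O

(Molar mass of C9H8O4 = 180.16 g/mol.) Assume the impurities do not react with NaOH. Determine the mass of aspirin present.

n(NaOH) added = 0.04817 × 1.153 = 0.05554 mol
n(HCl) used in back-titration = 0.03989 × 0.1542 = 6.151 × 10^-3 mol
n(NaOH) left over = 6.151 × 10^-3 mol (1:1 ratio)
n(NaOH) consumed by analyte = 0.05554 − 6.151 × 10^-3 = 0.04939 mol
From the 1:2 ratio, n(C9H8O4) = 1/2 × 0.04939 = 0.02469 mol
mass of C9H8O4 = 0.02469 × 180.16 = 4.449 g

4.449 g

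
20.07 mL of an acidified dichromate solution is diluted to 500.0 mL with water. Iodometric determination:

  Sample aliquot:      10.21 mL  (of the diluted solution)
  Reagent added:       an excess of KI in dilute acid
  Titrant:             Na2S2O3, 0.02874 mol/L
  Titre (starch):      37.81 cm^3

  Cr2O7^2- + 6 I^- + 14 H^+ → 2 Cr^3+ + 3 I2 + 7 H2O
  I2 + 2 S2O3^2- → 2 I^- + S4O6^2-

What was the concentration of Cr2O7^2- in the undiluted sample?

0.4419 mol/L

n(S2O3^2-) = 0.03781 × 0.02874 = 1.087 × 10^-3 mol
n(I2) = n(S2O3^2-)/2 = 5.433 × 10^-4 mol
From the 1:3 ratio, n(Cr2O7^2-) in the aliquot = 1/3 × 5.433 × 10^-4 = 1.811 × 10^-4 mol
[Cr2O7^2-]_dilute = 1.811 × 10^-4 / 0.01021 = 0.01774 mol/L
[Cr2O7^2-]_original = 0.01774 × 500.0/20.07 = 0.4419 mol/L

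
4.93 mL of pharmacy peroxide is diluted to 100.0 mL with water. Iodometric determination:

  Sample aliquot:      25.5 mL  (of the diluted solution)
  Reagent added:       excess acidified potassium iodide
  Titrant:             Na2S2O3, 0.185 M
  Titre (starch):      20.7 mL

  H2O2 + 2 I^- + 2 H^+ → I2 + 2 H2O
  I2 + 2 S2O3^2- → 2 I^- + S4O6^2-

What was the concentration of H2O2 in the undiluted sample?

1.52 M

n(S2O3^2-) = 0.0207 × 0.185 = 3.83 × 10^-3 mol
n(I2) = n(S2O3^2-)/2 = 1.91 × 10^-3 mol
n(H2O2) in the aliquot = 1.91 × 10^-3 mol (1:1 ratio)
[H2O2]_dilute = 1.91 × 10^-3 / 0.0255 = 0.0751 mol/L
[H2O2]_original = 0.0751 × 100.0/4.93 = 1.52 mol/L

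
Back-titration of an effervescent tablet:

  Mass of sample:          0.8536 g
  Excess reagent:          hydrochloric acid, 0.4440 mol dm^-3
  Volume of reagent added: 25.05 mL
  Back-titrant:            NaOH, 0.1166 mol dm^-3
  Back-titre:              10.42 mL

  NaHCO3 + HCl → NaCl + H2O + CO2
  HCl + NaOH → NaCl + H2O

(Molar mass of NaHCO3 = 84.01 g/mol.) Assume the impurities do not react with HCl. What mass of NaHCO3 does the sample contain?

0.8323 g

n(HCl) added = 0.02505 × 0.4440 = 0.01112 mol
n(NaOH) used in back-titration = 0.01042 × 0.1166 = 1.215 × 10^-3 mol
n(HCl) left over = 1.215 × 10^-3 mol (1:1 ratio)
n(HCl) consumed by analyte = 0.01112 − 1.215 × 10^-3 = 9.907 × 10^-3 mol
n(NaHCO3) = 9.907 × 10^-3 mol (1:1 ratio)
mass of NaHCO3 = 9.907 × 10^-3 × 84.01 = 0.8323 g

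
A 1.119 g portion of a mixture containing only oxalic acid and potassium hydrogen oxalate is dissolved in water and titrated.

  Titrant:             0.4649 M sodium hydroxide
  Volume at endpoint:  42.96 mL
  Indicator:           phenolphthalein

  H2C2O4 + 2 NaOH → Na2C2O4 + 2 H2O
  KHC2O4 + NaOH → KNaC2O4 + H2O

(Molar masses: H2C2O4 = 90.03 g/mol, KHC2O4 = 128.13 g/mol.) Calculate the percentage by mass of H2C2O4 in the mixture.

n(NaOH) = 0.04296 × 0.4649 = 0.01997 mol
Let x = n(H2C2O4), y = n(KHC2O4).
Titrant: 2x + 1y = 0.01997;  mass: 90.03x + 128.13y = 1.119
Solving, x = 8.663 × 10^-3 mol, y = 2.646 × 10^-3 mol
mass of H2C2O4 = 8.663 × 10^-3 × 90.03 = 0.7799 g
% H2C2O4 = 0.7799 / 1.119 × 100 = 69.70 %

69.70 %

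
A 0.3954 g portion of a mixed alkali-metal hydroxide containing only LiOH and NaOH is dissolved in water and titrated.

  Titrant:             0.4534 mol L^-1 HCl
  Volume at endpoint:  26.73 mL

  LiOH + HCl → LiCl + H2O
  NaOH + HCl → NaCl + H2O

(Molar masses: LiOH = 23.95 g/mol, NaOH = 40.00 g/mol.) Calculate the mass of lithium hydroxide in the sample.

n(HCl) = 0.02673 × 0.4534 = 0.01212 mol
Let x = n(LiOH), y = n(NaOH).
Titrant: 1x + 1y = 0.01212;  mass: 23.95x + 40.00y = 0.3954
Solving, x = 5.569 × 10^-3 mol, y = 6.551 × 10^-3 mol
mass of LiOH = 5.569 × 10^-3 × 23.95 = 0.1334 g

0.1334 g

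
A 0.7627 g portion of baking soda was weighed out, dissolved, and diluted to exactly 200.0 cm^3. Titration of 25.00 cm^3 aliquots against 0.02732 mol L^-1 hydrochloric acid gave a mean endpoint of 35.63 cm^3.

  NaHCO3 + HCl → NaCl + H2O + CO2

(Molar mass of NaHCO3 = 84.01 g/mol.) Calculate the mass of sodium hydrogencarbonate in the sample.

0.6542 g

n(HCl) per titration = 0.03563 × 0.02732 = 9.734 × 10^-4 mol
n(NaHCO3) in each aliquot = 9.734 × 10^-4 mol (1:1 ratio)
n(NaHCO3) in the whole flask = 9.734 × 10^-4 × 200.0/25.00 = 7.787 × 10^-3 mol
mass of NaHCO3 = 7.787 × 10^-3 × 84.01 = 0.6542 g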